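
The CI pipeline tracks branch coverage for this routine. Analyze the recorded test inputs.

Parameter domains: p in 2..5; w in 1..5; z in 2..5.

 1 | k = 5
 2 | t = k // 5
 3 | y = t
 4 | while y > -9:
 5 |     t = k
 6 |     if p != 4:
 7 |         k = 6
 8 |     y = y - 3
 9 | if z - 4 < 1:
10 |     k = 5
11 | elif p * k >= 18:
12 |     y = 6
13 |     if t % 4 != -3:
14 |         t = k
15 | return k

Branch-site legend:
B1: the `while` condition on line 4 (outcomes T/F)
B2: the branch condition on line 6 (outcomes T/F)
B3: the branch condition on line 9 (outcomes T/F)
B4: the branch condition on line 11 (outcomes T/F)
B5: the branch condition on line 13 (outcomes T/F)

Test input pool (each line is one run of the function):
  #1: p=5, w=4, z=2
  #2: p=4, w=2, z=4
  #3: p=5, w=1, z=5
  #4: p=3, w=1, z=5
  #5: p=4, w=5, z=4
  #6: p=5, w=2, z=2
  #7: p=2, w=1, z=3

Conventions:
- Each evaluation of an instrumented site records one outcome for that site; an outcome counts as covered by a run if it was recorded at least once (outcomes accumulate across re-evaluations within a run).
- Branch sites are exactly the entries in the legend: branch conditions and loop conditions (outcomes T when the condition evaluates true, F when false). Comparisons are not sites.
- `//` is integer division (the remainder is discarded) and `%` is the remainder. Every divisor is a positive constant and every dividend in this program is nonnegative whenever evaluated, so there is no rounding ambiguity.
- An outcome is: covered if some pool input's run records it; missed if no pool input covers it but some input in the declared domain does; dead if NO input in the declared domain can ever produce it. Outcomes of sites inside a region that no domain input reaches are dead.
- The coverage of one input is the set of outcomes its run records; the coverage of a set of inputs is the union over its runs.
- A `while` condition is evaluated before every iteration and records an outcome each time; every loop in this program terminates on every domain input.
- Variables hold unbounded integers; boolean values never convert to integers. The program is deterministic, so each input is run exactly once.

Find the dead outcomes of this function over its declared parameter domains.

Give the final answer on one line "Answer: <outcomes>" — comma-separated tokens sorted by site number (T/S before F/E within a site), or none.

running all 80 domain inputs and tallying outcomes:
  B5=F: unreachable across the whole domain -> dead
  reachable outcomes have witnesses, e.g. B1=T (e.g. p=2, w=1, z=2), B1=F (e.g. p=2, w=1, z=2), B2=T (e.g. p=2, w=1, z=2), B2=F (e.g. p=4, w=1, z=2)

Answer: B5=F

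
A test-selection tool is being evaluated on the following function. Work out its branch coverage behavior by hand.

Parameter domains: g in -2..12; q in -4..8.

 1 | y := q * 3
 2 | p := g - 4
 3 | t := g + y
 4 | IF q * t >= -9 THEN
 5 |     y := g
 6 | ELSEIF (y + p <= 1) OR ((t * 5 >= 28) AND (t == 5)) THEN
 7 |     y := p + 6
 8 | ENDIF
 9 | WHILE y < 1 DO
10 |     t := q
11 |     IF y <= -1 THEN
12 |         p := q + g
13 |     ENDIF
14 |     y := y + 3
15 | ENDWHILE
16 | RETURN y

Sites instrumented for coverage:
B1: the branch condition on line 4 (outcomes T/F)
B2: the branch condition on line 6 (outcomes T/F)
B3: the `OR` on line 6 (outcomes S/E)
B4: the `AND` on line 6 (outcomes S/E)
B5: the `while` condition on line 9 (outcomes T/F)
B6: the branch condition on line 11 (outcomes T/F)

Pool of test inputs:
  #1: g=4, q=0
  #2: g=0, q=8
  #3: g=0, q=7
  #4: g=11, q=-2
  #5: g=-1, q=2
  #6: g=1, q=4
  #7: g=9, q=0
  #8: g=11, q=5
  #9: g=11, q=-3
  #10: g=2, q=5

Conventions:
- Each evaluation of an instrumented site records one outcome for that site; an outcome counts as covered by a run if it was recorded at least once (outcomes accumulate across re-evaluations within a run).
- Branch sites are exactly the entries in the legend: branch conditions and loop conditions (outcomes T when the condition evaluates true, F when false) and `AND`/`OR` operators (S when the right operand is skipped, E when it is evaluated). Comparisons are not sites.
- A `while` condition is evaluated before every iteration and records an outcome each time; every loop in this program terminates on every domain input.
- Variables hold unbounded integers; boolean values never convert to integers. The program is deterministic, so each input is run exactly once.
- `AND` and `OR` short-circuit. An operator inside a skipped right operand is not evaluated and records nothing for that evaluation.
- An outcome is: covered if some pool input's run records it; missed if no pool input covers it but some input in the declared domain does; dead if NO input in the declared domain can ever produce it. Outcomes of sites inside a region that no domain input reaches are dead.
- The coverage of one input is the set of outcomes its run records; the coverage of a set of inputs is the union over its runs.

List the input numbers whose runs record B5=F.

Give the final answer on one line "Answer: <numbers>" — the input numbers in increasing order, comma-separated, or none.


input #1 (g=4, q=0): hits B5=F
input #2 (g=0, q=8): hits B5=F
input #3 (g=0, q=7): hits B5=F
input #4 (g=11, q=-2): hits B5=F
input #5 (g=-1, q=2): hits B5=F
input #6 (g=1, q=4): hits B5=F
input #7 (g=9, q=0): hits B5=F
input #8 (g=11, q=5): hits B5=F
input #9 (g=11, q=-3): hits B5=F
input #10 (g=2, q=5): hits B5=F
Answer: 1, 2, 3, 4, 5, 6, 7, 8, 9, 10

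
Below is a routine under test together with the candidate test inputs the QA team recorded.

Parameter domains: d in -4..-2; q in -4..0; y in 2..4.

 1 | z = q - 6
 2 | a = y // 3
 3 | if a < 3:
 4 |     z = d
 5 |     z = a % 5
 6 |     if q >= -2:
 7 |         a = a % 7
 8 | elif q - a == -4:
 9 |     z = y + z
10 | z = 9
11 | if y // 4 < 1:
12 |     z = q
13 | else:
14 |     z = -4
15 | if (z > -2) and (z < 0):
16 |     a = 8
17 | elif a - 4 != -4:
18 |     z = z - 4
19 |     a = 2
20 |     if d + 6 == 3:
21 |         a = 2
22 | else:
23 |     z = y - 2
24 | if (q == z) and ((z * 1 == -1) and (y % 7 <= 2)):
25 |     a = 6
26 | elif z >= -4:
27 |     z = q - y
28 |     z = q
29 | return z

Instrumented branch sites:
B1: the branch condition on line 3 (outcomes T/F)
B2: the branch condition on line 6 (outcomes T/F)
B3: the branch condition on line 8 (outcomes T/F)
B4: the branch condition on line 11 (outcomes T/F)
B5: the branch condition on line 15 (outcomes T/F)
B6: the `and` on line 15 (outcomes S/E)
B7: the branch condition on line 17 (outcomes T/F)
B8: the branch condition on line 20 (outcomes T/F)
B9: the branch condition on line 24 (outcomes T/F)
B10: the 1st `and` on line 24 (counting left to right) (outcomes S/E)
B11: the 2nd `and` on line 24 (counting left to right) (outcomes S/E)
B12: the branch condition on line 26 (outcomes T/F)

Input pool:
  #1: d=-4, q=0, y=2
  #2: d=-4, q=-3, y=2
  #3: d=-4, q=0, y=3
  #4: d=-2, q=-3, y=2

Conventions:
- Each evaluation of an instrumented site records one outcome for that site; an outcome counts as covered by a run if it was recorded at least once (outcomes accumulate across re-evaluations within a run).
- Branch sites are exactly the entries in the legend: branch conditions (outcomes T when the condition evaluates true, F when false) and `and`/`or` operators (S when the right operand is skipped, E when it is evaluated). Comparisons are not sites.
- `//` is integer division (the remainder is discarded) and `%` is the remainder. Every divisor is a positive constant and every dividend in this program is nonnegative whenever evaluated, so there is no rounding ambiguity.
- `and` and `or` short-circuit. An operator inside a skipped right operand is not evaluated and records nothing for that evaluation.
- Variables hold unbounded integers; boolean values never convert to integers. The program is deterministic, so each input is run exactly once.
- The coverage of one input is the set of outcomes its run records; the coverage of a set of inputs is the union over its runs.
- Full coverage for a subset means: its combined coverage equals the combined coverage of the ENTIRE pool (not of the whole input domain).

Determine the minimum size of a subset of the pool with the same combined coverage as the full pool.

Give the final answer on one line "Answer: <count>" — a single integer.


#1 (d=-4, q=0, y=2) -> B1->T, B2->T, B4->T, B6->E, B5->F, B7->F, B10->E, B11->S, B9->F, B12->T; covered: B1=T, B2=T, B4=T, B5=F, B6=E, B7=F, B9=F, B10=E, B11=S, B12=T
#2 (d=-4, q=-3, y=2) -> B1->T, B2->F, B4->T, B6->S, B5->F, B7->F, B10->S, B9->F, B12->T; covered: B1=T, B2=F, B4=T, B5=F, B6=S, B7=F, B9=F, B10=S, B12=T
#3 (d=-4, q=0, y=3) -> B1->T, B2->T, B4->T, B6->E, B5->F, B7->T, B8->F, B10->S, B9->F, B12->T; covered: B1=T, B2=T, B4=T, B5=F, B6=E, B7=T, B8=F, B9=F, B10=S, B12=T
#4 (d=-2, q=-3, y=2) -> B1->T, B2->F, B4->T, B6->S, B5->F, B7->F, B10->S, B9->F, B12->T; covered: B1=T, B2=F, B4=T, B5=F, B6=S, B7=F, B9=F, B10=S, B12=T
together the pool reaches 15 outcomes: B1=T, B2=T, B2=F, B4=T, B5=F, B6=S, B6=E, B7=T, B7=F, B8=F, B9=F, B10=S, B10=E, B11=S, B12=T
no size-1 subset reaches all 15 outcomes (best union: 10/15)
no size-2 subset reaches all 15 outcomes (best union: 13/15)
inputs {1, 2, 3} (size 3) cover everything; no size-3 subset with a lexicographically smaller index list covers all 15
Answer: 3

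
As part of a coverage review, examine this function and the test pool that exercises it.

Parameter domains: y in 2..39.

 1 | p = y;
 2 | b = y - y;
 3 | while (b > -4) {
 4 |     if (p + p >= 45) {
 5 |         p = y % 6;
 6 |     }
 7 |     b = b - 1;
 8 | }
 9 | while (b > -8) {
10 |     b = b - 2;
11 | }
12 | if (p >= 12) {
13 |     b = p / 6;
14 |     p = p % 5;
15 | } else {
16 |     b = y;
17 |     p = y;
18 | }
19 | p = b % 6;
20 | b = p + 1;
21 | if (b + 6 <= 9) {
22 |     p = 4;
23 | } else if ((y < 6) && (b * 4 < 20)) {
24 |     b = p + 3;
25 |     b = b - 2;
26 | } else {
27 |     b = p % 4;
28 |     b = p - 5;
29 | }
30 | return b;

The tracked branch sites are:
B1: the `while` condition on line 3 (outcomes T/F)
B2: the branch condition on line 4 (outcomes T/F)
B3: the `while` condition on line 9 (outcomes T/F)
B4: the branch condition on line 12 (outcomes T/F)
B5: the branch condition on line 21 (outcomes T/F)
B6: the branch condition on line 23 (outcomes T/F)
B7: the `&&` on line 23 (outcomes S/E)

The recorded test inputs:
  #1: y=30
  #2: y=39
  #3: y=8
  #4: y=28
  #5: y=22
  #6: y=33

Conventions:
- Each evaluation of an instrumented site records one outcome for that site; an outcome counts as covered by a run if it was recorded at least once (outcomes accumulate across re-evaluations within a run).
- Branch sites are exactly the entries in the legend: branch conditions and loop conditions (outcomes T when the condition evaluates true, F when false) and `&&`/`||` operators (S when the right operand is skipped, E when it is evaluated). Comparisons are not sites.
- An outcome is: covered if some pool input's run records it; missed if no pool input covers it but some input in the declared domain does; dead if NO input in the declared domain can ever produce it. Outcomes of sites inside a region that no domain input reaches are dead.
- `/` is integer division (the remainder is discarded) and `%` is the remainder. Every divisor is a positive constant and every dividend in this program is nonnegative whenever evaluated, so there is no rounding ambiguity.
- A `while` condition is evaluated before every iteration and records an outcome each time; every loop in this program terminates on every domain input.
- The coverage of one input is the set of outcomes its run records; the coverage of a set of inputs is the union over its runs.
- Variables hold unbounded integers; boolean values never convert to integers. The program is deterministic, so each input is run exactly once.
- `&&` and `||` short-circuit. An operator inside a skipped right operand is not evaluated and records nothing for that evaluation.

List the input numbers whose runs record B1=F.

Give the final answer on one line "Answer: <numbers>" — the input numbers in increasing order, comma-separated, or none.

input #1 (y=30): produces B1=F
input #2 (y=39): produces B1=F
input #3 (y=8): produces B1=F
input #4 (y=28): produces B1=F
input #5 (y=22): produces B1=F
input #6 (y=33): produces B1=F

Answer: 1, 2, 3, 4, 5, 6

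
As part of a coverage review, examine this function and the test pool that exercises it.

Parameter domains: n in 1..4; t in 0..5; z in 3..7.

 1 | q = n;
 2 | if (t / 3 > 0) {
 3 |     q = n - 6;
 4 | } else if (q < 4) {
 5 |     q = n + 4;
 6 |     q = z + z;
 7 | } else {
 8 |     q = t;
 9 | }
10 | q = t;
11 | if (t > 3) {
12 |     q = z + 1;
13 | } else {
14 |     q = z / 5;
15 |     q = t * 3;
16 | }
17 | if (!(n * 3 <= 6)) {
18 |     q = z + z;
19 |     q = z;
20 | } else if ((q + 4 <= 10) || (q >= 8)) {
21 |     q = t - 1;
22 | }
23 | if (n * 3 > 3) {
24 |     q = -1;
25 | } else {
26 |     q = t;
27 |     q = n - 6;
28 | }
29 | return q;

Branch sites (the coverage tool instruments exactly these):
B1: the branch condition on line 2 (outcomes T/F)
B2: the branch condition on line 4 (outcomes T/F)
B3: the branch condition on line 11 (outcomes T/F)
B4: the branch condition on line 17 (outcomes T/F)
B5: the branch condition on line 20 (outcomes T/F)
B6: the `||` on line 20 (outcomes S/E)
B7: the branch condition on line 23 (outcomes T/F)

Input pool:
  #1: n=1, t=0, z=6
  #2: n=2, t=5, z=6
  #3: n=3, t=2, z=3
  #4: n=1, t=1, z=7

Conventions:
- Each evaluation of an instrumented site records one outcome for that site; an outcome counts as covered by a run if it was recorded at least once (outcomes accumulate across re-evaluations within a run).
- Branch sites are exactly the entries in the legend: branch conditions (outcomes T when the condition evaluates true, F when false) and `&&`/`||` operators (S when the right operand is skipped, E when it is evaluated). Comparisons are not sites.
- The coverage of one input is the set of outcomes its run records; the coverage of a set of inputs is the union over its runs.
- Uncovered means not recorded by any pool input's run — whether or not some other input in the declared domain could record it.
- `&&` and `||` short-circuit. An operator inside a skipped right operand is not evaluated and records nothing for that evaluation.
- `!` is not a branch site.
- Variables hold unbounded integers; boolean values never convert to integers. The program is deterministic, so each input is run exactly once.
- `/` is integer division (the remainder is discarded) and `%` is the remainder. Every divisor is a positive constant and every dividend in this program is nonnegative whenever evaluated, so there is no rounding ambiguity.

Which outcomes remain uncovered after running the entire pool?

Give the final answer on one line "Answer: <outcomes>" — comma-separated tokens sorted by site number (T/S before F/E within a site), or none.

test 1 (n=1, t=0, z=6) fires B1->F, B2->T, B3->F, B4->F, B6->S, B5->T, B7->F; hits B1=F, B2=T, B3=F, B4=F, B5=T, B6=S, B7=F
test 2 (n=2, t=5, z=6) fires B1->T, B3->T, B4->F, B6->E, B5->F, B7->T; hits B1=T, B3=T, B4=F, B5=F, B6=E, B7=T
test 3 (n=3, t=2, z=3) fires B1->F, B2->T, B3->F, B4->T, B7->T; hits B1=F, B2=T, B3=F, B4=T, B7=T
test 4 (n=1, t=1, z=7) fires B1->F, B2->T, B3->F, B4->F, B6->S, B5->T, B7->F; hits B1=F, B2=T, B3=F, B4=F, B5=T, B6=S, B7=F
union over the pool: B1=T, B1=F, B2=T, B3=T, B3=F, B4=T, B4=F, B5=T, B5=F, B6=S, B6=E, B7=T, B7=F
uncovered (1 of 14): B2=F

Answer: B2=F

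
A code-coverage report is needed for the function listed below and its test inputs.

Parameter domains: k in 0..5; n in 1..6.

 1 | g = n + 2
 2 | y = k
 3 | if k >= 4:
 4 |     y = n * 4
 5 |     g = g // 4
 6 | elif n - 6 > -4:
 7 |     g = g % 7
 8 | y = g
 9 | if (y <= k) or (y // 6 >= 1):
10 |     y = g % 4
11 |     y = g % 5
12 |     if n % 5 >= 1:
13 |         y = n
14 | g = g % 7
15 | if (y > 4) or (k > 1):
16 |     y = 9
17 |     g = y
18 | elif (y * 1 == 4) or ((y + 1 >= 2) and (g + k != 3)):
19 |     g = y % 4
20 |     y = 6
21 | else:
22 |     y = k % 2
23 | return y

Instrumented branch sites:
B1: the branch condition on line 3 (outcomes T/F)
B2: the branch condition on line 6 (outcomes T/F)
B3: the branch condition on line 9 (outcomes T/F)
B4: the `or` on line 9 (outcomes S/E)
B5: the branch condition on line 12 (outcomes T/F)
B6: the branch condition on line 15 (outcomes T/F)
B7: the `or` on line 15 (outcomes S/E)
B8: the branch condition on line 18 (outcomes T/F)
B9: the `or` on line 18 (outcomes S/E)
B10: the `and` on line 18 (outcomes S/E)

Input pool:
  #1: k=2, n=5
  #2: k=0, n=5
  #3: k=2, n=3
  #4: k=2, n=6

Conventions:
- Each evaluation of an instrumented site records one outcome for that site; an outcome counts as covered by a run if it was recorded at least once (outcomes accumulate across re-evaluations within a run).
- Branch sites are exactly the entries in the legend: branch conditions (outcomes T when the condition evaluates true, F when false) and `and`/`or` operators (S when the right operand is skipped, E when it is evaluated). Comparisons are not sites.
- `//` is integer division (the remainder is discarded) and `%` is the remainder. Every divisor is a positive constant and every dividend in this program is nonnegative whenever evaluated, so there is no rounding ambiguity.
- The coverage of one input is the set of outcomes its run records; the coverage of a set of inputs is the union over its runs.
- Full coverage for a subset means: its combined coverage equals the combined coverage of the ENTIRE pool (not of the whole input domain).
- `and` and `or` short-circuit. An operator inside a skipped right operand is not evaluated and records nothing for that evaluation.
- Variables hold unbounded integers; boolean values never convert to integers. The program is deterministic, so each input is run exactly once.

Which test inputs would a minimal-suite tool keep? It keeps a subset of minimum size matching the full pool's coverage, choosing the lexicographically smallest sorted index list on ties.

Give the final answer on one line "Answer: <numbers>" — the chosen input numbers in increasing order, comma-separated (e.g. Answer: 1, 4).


test 1 (k=2, n=5) fires B1->F, B2->T, B4->S, B3->T, B5->F, B7->E, B6->T; hits B1=F, B2=T, B3=T, B4=S, B5=F, B6=T, B7=E
test 2 (k=0, n=5) fires B1->F, B2->T, B4->S, B3->T, B5->F, B7->E, B6->F, B9->E, B10->S, B8->F; hits B1=F, B2=T, B3=T, B4=S, B5=F, B6=F, B7=E, B8=F, B9=E, B10=S
test 3 (k=2, n=3) fires B1->F, B2->T, B4->E, B3->F, B7->S, B6->T; hits B1=F, B2=T, B3=F, B4=E, B6=T, B7=S
test 4 (k=2, n=6) fires B1->F, B2->T, B4->S, B3->T, B5->T, B7->S, B6->T; hits B1=F, B2=T, B3=T, B4=S, B5=T, B6=T, B7=S
the full pool covers 15 outcomes: B1=F, B2=T, B3=T, B3=F, B4=S, B4=E, B5=T, B5=F, B6=T, B6=F, B7=S, B7=E, B8=F, B9=E, B10=S
no size-1 subset reaches all 15 outcomes (best union: 10/15)
no size-2 subset reaches all 15 outcomes (best union: 14/15)
size 3: inputs {2, 3, 4} cover all 15 outcomes, and no lexicographically smaller subset of this size does
Answer: 2, 3, 4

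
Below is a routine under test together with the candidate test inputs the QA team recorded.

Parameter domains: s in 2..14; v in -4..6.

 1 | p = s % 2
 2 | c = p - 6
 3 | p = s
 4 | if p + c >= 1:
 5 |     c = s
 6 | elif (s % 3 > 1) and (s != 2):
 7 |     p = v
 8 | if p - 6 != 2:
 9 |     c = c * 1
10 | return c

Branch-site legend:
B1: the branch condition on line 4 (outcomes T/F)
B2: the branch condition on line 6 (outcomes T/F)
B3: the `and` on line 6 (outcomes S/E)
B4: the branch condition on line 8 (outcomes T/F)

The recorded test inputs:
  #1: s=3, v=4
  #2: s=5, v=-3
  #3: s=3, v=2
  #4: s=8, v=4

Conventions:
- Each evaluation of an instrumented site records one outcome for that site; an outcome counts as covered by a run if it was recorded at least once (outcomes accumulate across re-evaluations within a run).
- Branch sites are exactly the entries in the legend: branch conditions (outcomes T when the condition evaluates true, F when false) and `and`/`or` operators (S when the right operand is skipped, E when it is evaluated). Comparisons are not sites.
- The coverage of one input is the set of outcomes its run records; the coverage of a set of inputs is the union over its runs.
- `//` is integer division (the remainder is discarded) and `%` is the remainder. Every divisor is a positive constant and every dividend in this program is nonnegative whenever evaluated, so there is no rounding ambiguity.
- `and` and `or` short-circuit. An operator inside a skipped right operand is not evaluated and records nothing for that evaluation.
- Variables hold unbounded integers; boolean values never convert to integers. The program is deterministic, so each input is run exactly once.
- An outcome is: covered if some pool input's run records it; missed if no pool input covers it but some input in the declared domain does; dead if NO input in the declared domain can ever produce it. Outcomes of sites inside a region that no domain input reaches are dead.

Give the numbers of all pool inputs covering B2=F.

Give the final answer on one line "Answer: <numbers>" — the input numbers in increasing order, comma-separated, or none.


input #1 (s=3, v=4): covers B2=F
input #2 (s=5, v=-3): misses B2=F
input #3 (s=3, v=2): covers B2=F
input #4 (s=8, v=4): misses B2=F
Answer: 1, 3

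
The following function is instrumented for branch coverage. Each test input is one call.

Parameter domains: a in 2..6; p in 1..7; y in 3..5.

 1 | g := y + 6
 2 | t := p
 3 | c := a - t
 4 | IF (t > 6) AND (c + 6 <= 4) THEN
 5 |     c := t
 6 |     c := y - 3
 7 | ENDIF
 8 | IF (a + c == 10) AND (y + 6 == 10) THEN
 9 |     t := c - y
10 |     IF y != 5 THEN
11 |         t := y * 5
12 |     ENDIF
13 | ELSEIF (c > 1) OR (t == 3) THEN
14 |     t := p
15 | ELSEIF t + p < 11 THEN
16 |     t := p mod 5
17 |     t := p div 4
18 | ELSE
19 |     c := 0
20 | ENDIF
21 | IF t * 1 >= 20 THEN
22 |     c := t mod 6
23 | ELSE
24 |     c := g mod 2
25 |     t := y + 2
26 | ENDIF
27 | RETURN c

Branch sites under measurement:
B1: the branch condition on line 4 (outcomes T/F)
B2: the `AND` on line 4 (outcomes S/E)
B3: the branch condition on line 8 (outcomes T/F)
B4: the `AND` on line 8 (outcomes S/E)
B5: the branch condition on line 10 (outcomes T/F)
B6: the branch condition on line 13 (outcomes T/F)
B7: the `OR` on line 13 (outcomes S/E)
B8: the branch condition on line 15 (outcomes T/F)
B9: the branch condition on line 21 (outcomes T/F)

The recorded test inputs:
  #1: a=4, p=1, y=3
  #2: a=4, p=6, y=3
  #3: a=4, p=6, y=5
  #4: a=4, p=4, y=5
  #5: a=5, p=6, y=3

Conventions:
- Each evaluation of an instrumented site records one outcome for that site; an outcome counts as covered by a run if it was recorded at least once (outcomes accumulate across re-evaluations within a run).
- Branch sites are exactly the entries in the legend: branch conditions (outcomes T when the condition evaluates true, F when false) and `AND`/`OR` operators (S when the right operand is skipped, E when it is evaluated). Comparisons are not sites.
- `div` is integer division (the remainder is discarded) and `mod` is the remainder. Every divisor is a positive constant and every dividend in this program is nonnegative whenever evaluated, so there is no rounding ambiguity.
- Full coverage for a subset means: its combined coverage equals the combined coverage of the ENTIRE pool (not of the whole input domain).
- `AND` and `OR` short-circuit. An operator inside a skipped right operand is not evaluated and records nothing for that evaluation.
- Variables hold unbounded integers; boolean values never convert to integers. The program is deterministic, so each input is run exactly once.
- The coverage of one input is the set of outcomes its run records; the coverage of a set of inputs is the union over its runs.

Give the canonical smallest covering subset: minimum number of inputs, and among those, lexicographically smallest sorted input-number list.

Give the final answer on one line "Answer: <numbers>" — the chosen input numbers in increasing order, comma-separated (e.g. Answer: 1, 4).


test 1 (a=4, p=1, y=3) fires B2->S, B1->F, B4->S, B3->F, B7->S, B6->T, B9->F; hits B1=F, B2=S, B3=F, B4=S, B6=T, B7=S, B9=F
test 2 (a=4, p=6, y=3) fires B2->S, B1->F, B4->S, B3->F, B7->E, B6->F, B8->F, B9->F; hits B1=F, B2=S, B3=F, B4=S, B6=F, B7=E, B8=F, B9=F
test 3 (a=4, p=6, y=5) fires B2->S, B1->F, B4->S, B3->F, B7->E, B6->F, B8->F, B9->F; hits B1=F, B2=S, B3=F, B4=S, B6=F, B7=E, B8=F, B9=F
test 4 (a=4, p=4, y=5) fires B2->S, B1->F, B4->S, B3->F, B7->E, B6->F, B8->T, B9->F; hits B1=F, B2=S, B3=F, B4=S, B6=F, B7=E, B8=T, B9=F
test 5 (a=5, p=6, y=3) fires B2->S, B1->F, B4->S, B3->F, B7->E, B6->F, B8->F, B9->F; hits B1=F, B2=S, B3=F, B4=S, B6=F, B7=E, B8=F, B9=F
pool-wide coverage (11 outcomes): B1=F, B2=S, B3=F, B4=S, B6=T, B6=F, B7=S, B7=E, B8=T, B8=F, B9=F
every size-1 subset falls short of the 11 outcomes (best: 8/11)
every size-2 subset falls short of the 11 outcomes (best: 10/11)
the canonical winner is {1, 2, 4}: size 3, full 11-outcome coverage, earliest index list among size-3 covers
Answer: 1, 2, 4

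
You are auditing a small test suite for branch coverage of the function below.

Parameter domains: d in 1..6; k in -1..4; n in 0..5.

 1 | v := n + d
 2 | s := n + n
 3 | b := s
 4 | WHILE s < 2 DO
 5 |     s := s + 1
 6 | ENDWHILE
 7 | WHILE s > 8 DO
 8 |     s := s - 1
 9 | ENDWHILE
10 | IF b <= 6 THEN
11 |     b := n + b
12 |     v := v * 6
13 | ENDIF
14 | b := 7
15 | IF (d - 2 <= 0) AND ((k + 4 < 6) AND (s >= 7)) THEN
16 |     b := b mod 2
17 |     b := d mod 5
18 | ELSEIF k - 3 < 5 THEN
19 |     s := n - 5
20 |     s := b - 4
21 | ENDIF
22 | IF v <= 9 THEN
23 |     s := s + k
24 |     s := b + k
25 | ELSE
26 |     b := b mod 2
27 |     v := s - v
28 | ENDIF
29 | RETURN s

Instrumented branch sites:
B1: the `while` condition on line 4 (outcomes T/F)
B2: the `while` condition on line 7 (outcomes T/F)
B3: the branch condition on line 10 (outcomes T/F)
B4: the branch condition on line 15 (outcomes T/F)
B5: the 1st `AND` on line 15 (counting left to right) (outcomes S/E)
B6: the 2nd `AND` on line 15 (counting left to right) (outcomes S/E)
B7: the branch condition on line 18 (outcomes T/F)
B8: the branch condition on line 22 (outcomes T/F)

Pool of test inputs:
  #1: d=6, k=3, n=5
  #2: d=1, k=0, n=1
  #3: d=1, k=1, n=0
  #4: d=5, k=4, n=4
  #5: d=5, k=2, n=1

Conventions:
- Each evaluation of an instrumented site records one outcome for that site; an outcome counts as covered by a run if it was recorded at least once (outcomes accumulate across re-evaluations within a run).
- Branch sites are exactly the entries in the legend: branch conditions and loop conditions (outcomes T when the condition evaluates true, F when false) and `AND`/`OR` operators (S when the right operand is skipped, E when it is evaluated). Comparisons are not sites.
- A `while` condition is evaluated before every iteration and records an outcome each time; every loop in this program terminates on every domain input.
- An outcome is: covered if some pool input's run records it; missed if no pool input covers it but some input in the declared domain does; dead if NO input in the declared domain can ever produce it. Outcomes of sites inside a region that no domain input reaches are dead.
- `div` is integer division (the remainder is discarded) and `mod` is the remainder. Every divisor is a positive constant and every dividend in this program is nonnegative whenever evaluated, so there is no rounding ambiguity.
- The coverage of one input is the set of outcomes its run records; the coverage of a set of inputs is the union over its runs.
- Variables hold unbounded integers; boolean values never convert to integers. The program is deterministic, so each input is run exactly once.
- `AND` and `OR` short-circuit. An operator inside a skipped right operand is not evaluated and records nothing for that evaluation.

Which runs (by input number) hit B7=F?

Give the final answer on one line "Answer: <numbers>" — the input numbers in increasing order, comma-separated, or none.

input #1 (d=6, k=3, n=5): never hits B7=F
input #2 (d=1, k=0, n=1): never hits B7=F
input #3 (d=1, k=1, n=0): never hits B7=F
input #4 (d=5, k=4, n=4): never hits B7=F
input #5 (d=5, k=2, n=1): never hits B7=F

Answer: none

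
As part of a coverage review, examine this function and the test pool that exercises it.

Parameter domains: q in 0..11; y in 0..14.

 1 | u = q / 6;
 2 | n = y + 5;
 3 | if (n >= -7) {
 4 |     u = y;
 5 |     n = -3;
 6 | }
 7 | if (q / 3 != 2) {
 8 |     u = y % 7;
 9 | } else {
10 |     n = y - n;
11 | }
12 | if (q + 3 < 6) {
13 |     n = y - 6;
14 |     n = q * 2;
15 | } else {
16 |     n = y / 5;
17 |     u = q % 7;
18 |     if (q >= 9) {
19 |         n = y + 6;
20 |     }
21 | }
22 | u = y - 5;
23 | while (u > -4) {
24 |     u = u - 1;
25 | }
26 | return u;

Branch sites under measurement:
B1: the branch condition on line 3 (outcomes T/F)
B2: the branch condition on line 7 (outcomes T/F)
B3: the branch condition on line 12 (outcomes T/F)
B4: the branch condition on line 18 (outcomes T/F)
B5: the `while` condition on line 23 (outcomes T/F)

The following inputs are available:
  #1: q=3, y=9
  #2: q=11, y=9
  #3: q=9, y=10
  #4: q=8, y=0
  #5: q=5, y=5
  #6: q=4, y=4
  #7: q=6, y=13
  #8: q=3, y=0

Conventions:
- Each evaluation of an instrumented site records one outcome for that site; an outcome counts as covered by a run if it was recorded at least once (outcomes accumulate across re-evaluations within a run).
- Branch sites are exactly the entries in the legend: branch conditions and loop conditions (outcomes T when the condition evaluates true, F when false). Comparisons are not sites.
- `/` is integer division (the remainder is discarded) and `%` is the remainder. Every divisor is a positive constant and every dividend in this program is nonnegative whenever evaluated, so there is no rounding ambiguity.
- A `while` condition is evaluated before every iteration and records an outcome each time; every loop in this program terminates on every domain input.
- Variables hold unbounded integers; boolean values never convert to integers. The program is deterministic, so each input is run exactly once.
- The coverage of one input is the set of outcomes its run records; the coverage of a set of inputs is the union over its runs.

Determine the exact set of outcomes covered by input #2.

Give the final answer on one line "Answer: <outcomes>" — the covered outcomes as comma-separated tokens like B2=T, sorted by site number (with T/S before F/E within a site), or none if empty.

Tracing the run of input #2 (q=11, y=9):
  B1->T, B2->T, B3->F, B4->T, B5->T, B5->T, B5->T, B5->T, B5->T, B5->T
  B5->T, B5->T, B5->F
as a set, this run covers: B1=T, B2=T, B3=F, B4=T, B5=T, B5=F

Answer: B1=T, B2=T, B3=F, B4=T, B5=T, B5=F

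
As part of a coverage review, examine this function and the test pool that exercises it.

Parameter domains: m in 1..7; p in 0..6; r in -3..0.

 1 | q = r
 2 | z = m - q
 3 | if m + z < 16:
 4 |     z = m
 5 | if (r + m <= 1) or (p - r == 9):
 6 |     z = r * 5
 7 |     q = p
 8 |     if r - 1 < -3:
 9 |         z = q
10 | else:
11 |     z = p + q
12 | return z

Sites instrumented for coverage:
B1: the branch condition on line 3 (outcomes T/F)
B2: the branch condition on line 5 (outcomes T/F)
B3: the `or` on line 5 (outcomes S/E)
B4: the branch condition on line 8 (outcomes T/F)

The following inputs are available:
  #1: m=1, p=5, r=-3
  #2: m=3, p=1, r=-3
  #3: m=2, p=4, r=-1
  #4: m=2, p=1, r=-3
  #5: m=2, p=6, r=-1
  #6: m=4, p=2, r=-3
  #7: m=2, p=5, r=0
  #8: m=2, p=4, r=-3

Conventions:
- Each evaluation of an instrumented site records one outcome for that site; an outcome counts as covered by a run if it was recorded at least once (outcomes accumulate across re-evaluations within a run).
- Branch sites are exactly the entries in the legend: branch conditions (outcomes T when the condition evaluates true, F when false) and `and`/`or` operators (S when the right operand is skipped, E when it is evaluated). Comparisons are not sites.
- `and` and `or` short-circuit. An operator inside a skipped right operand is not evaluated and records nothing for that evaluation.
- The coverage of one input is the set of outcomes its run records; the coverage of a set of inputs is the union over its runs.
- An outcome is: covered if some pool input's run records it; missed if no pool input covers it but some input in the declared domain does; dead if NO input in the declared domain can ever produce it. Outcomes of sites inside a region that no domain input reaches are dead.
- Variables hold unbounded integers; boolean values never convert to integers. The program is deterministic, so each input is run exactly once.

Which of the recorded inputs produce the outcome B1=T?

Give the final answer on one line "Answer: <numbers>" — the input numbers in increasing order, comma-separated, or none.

input #1 (m=1, p=5, r=-3): hits B1=T
input #2 (m=3, p=1, r=-3): hits B1=T
input #3 (m=2, p=4, r=-1): hits B1=T
input #4 (m=2, p=1, r=-3): hits B1=T
input #5 (m=2, p=6, r=-1): hits B1=T
input #6 (m=4, p=2, r=-3): hits B1=T
input #7 (m=2, p=5, r=0): hits B1=T
input #8 (m=2, p=4, r=-3): hits B1=T

Answer: 1, 2, 3, 4, 5, 6, 7, 8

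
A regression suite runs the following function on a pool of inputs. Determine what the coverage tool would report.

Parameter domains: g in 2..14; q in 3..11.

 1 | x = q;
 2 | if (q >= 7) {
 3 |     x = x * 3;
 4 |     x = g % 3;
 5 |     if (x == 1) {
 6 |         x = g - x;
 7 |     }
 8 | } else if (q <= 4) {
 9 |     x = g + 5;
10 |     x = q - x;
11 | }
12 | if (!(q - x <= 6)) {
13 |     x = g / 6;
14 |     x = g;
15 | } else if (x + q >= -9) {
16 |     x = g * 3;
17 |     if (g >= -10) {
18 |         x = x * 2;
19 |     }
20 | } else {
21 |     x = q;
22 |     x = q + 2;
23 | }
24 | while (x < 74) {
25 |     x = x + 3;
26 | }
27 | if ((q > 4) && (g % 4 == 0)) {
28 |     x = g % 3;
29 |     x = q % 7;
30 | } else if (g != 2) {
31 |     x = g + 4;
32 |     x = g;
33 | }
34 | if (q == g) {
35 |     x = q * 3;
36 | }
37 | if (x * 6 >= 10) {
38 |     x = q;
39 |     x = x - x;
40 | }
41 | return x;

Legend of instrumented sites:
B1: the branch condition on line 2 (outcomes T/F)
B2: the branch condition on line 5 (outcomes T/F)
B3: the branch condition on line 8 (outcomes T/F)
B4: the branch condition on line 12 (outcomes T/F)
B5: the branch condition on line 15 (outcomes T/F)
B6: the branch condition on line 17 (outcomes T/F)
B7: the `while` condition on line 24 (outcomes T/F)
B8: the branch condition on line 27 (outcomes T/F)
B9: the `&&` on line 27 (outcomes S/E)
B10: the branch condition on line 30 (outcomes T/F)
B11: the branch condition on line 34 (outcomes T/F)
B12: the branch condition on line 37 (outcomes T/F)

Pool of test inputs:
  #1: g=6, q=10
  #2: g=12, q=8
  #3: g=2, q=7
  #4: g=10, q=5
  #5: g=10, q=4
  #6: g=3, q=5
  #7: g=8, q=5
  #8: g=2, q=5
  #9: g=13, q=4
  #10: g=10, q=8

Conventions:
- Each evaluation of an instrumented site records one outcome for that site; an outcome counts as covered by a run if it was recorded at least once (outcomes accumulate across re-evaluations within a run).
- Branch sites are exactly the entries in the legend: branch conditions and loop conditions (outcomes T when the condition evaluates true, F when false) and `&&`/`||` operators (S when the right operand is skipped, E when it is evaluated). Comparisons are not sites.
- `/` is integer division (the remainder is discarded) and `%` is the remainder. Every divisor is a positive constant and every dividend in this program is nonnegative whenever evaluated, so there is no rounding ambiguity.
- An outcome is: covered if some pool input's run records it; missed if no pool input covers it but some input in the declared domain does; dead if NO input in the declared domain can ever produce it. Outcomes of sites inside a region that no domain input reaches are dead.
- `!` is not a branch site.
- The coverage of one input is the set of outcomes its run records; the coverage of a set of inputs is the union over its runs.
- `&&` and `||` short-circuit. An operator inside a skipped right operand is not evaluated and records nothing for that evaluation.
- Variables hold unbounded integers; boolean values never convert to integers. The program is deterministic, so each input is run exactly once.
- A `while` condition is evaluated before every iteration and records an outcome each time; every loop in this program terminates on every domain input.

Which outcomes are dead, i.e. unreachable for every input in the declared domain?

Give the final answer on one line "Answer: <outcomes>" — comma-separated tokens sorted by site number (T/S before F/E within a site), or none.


sweeping the full domain (117 inputs) for each outcome:
  B5=F: no domain input ever produces it -> dead
  B6=F: no domain input ever produces it -> dead
  reachable outcomes have witnesses, e.g. B1=T (e.g. g=2, q=7), B1=F (e.g. g=2, q=3), B2=T (e.g. g=4, q=7), B2=F (e.g. g=2, q=7)
Answer: B5=F, B6=F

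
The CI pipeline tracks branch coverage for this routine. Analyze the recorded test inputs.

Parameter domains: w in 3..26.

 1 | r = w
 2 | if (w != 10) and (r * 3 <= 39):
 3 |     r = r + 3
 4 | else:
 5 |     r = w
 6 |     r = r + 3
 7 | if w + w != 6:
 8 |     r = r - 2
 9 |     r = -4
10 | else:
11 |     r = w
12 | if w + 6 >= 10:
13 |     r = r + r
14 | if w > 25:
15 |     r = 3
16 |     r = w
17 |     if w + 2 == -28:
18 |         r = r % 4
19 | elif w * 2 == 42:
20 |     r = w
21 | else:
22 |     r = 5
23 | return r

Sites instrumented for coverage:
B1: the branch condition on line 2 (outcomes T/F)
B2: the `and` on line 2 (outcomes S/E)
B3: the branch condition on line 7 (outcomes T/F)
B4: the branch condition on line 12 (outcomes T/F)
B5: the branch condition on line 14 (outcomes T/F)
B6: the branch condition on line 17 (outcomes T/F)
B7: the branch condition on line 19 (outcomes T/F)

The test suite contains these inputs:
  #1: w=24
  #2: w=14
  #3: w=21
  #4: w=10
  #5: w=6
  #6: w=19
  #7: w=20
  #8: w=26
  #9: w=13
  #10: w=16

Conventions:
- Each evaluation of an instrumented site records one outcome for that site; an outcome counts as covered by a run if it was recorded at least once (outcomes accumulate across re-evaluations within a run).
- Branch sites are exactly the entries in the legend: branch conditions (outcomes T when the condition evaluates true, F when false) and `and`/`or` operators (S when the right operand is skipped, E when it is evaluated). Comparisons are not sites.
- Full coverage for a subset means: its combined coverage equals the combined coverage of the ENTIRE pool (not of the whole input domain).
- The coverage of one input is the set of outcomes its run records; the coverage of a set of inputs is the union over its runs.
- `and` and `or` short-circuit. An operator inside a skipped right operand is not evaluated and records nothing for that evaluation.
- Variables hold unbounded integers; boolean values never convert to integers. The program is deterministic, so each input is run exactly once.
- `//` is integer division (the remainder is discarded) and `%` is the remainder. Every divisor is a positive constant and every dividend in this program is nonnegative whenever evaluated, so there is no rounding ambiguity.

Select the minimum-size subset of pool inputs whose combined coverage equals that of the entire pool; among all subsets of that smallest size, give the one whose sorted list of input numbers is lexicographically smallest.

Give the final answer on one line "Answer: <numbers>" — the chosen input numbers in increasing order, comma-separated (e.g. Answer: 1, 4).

input #1 (w=24): events B2->E, B1->F, B3->T, B4->T, B5->F, B7->F; covers B1=F, B2=E, B3=T, B4=T, B5=F, B7=F
input #2 (w=14): events B2->E, B1->F, B3->T, B4->T, B5->F, B7->F; covers B1=F, B2=E, B3=T, B4=T, B5=F, B7=F
input #3 (w=21): events B2->E, B1->F, B3->T, B4->T, B5->F, B7->T; covers B1=F, B2=E, B3=T, B4=T, B5=F, B7=T
input #4 (w=10): events B2->S, B1->F, B3->T, B4->T, B5->F, B7->F; covers B1=F, B2=S, B3=T, B4=T, B5=F, B7=F
input #5 (w=6): events B2->E, B1->T, B3->T, B4->T, B5->F, B7->F; covers B1=T, B2=E, B3=T, B4=T, B5=F, B7=F
input #6 (w=19): events B2->E, B1->F, B3->T, B4->T, B5->F, B7->F; covers B1=F, B2=E, B3=T, B4=T, B5=F, B7=F
input #7 (w=20): events B2->E, B1->F, B3->T, B4->T, B5->F, B7->F; covers B1=F, B2=E, B3=T, B4=T, B5=F, B7=F
input #8 (w=26): events B2->E, B1->F, B3->T, B4->T, B5->T, B6->F; covers B1=F, B2=E, B3=T, B4=T, B5=T, B6=F
input #9 (w=13): events B2->E, B1->T, B3->T, B4->T, B5->F, B7->F; covers B1=T, B2=E, B3=T, B4=T, B5=F, B7=F
input #10 (w=16): events B2->E, B1->F, B3->T, B4->T, B5->F, B7->F; covers B1=F, B2=E, B3=T, B4=T, B5=F, B7=F
pool-wide coverage (11 outcomes): B1=T, B1=F, B2=S, B2=E, B3=T, B4=T, B5=T, B5=F, B6=F, B7=T, B7=F
size 1 is not enough: best union over all size-1 subsets is 6/11
size 2 is not enough: best union over all size-2 subsets is 9/11
size 3 is not enough: best union over all size-3 subsets is 10/11
the canonical winner is {3, 4, 5, 8}: size 4, full 11-outcome coverage, earliest index list among size-4 covers

Answer: 3, 4, 5, 8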